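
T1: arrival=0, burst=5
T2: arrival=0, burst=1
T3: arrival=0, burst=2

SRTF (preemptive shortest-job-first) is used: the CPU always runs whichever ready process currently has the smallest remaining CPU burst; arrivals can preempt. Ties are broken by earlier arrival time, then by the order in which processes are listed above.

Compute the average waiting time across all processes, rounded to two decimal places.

Timeline: | T2 0-1 | T3 1-3 | T1 3-8 |
Completion: T1=8  T2=1  T3=3
Turnaround (C−A): T1=8  T2=1  T3=3
Waiting times: T1=3, T2=0, T3=1
Average waiting = (3+0+1) / 3 = 4/3 = 1.33

1.33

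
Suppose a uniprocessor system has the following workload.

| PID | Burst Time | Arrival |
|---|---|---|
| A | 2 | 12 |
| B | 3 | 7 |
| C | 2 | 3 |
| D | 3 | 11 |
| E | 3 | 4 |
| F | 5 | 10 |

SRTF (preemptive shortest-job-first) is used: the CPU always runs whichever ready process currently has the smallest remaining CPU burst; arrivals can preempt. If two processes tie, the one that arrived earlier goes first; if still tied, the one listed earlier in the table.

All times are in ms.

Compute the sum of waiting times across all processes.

Gantt: | idle 0-3 | C 3-5 | E 5-8 | B 8-11 | D 11-14 | A 14-16 | F 16-21 |
Completion: A=16  B=11  C=5  D=14  E=8  F=21
Waiting = turnaround − burst: A=2, B=1, C=0, D=0, E=1, F=6
Total waiting = 2 + 1 + 0 + 0 + 1 + 6 = 10

10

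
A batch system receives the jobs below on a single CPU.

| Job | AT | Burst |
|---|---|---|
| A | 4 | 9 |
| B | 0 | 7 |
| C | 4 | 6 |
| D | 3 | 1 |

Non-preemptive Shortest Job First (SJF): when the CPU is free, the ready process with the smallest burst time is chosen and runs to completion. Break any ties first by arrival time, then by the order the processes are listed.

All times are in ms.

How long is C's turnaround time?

10

Gantt: | B 0-7 | D 7-8 | C 8-14 | A 14-23 |
Completion: A=23  B=7  C=14  D=8
Turnaround (C−A): A=19  B=7  C=10  D=5
Turnaround(C) = completion − arrival = 14 − 4 = 10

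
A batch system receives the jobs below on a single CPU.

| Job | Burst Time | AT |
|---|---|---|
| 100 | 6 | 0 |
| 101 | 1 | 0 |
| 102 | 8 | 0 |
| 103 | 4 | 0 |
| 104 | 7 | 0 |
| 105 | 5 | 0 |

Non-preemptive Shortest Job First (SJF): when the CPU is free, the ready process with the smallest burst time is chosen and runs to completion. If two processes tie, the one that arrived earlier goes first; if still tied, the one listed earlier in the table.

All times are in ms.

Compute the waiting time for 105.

Gantt: | 101 0-1 | 103 1-5 | 105 5-10 | 100 10-16 | 104 16-23 | 102 23-31 |
Completion: 100=16  101=1  102=31  103=5  104=23  105=10
Turnaround (C−A): 100=16  101=1  102=31  103=5  104=23  105=10
Waiting(105) = turnaround − burst = 10 − 5 = 5

5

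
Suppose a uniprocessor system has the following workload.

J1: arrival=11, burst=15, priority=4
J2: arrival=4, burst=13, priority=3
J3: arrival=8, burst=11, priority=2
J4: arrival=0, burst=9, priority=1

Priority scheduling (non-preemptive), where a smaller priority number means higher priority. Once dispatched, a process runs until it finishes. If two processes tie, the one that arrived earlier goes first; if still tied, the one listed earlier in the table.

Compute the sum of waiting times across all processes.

Timeline: | J4 0-9 | J3 9-20 | J2 20-33 | J1 33-48 |
Completion: J1=48  J2=33  J3=20  J4=9
Turnaround (C−A): J1=37  J2=29  J3=12  J4=9
Waiting = turnaround − burst: J1=22, J2=16, J3=1, J4=0
Total waiting = 22 + 16 + 1 + 0 = 39

39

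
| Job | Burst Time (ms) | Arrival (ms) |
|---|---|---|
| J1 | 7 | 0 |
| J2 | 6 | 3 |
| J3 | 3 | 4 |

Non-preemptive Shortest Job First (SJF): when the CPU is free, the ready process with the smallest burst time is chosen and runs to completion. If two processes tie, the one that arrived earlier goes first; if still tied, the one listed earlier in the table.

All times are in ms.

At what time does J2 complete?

16

Schedule: | J1 0-7 | J3 7-10 | J2 10-16 |
Completion: J1=7  J2=16  J3=10
Turnaround (C−A): J1=7  J2=13  J3=6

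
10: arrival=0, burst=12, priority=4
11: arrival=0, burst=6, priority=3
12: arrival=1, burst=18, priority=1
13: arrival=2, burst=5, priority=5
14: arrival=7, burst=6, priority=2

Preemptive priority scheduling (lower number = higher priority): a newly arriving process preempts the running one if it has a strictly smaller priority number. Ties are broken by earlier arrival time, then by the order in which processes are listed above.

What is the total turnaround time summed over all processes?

Gantt: | 11 0-1 | 12 1-19 | 14 19-25 | 11 25-30 | 10 30-42 | 13 42-47 |
Completion: 10=42  11=30  12=19  13=47  14=25
Turnaround (C−A): 10=42  11=30  12=18  13=45  14=18
Turnaround = completion − arrival: 10=42, 11=30, 12=18, 13=45, 14=18
Total turnaround = 42 + 30 + 18 + 45 + 18 = 153

153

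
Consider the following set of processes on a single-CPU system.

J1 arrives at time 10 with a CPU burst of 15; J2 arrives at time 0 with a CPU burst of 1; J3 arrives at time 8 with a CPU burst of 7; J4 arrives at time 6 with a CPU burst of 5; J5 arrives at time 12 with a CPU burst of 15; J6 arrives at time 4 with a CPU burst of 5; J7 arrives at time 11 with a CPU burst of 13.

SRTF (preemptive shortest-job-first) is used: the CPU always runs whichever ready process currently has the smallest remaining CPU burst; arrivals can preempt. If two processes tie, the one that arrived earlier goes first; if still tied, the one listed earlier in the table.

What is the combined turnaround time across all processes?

141

Gantt: | J2 0-1 | idle 1-4 | J6 4-9 | J4 9-14 | J3 14-21 | J7 21-34 | J1 34-49 | J5 49-64 |
Completion: J1=49  J2=1  J3=21  J4=14  J5=64  J6=9  J7=34
Turnaround (C−A): J1=39  J2=1  J3=13  J4=8  J5=52  J6=5  J7=23
Turnaround = completion − arrival: J1=39, J2=1, J3=13, J4=8, J5=52, J6=5, J7=23
Total turnaround = 39 + 1 + 13 + 8 + 52 + 5 + 23 = 141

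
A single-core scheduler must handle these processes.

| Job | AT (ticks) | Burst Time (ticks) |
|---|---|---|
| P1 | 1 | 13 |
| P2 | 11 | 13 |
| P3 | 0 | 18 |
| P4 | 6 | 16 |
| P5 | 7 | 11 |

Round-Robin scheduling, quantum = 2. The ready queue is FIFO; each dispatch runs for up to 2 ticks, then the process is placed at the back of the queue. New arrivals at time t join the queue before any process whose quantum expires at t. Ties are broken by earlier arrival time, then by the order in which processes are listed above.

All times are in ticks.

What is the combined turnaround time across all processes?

Gantt: | P3 0-2 | P1 2-4 | P3 4-6 | P1 6-8 | P4 8-10 | P3 10-12 | P5 12-14 | P1 14-16 | P4 16-18 | P2 18-20 | P3 20-22 | P5 22-24 | P1 24-26 | P4 26-28 | P2 28-30 | P3 30-32 | P5 32-34 | P1 34-36 | P4 36-38 | P2 38-40 | P3 40-42 | P5 42-44 | P1 44-46 | P4 46-48 | P2 48-50 | P3 50-52 | P5 52-54 | P1 54-55 | P4 55-57 | P2 57-59 | P3 59-61 | P5 61-62 | P4 62-64 | P2 64-66 | P3 66-68 | P4 68-70 | P2 70-71 |
Completion: P1=55  P2=71  P3=68  P4=70  P5=62
Turnaround (C−A): P1=54  P2=60  P3=68  P4=64  P5=55
Turnaround = completion − arrival: P1=54, P2=60, P3=68, P4=64, P5=55
Total turnaround = 54 + 60 + 68 + 64 + 55 = 301

301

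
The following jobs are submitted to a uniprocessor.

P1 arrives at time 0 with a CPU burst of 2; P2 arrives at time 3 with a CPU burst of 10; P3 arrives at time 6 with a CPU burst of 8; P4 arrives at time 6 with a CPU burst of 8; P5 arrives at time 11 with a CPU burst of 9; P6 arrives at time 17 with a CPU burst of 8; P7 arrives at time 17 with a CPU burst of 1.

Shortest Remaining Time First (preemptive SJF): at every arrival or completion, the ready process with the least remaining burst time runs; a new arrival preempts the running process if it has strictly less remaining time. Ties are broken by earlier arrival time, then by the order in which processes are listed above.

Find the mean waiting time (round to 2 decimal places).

Timeline: | P1 0-2 | idle 2-3 | P2 3-13 | P3 13-17 | P7 17-18 | P3 18-22 | P4 22-30 | P6 30-38 | P5 38-47 |
Completion: P1=2  P2=13  P3=22  P4=30  P5=47  P6=38  P7=18
Waiting times: P1=0, P2=0, P3=8, P4=16, P5=27, P6=13, P7=0
Average waiting = (0+0+8+16+27+13+0) / 7 = 64/7 = 9.14

9.14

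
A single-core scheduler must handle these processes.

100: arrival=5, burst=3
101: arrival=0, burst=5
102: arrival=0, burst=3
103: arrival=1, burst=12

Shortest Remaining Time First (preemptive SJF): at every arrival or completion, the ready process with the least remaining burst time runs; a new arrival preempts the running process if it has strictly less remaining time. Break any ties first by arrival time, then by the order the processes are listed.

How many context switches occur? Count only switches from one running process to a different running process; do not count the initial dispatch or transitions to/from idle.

Gantt: | 102 0-3 | 101 3-8 | 100 8-11 | 103 11-23 |
Completion: 100=11  101=8  102=3  103=23
Turnaround (C−A): 100=6  101=8  102=3  103=22

3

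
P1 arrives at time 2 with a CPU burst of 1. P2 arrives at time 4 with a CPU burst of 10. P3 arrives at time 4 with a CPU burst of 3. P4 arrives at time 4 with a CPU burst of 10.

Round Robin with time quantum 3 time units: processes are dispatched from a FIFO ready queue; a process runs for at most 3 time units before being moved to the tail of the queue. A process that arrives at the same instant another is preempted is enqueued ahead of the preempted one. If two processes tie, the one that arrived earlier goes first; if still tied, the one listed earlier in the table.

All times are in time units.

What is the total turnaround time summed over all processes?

52

Timeline: | idle 0-2 | P1 2-3 | idle 3-4 | P2 4-7 | P3 7-10 | P4 10-13 | P2 13-16 | P4 16-19 | P2 19-22 | P4 22-25 | P2 25-26 | P4 26-27 |
Completion: P1=3  P2=26  P3=10  P4=27
Turnaround = completion − arrival: P1=1, P2=22, P3=6, P4=23
Total turnaround = 1 + 22 + 6 + 23 = 52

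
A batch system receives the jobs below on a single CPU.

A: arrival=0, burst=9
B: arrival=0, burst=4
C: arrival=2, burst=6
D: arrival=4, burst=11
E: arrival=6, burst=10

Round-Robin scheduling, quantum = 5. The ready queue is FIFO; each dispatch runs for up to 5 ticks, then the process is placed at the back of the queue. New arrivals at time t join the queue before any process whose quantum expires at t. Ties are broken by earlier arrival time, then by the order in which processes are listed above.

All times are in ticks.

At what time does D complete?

40

Timeline: | A 0-5 | B 5-9 | C 9-14 | D 14-19 | A 19-23 | E 23-28 | C 28-29 | D 29-34 | E 34-39 | D 39-40 |
Completion: A=23  B=9  C=29  D=40  E=39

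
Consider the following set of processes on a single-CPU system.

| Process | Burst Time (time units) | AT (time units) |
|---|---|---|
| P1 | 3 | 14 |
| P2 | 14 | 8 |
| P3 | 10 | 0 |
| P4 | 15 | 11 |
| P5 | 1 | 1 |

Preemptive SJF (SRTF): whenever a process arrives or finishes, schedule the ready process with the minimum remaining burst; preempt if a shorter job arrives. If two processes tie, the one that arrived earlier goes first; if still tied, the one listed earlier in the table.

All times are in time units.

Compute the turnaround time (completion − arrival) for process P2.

Schedule: | P3 0-1 | P5 1-2 | P3 2-11 | P2 11-14 | P1 14-17 | P2 17-28 | P4 28-43 |
Completion: P1=17  P2=28  P3=11  P4=43  P5=2
Turnaround(P2) = completion − arrival = 28 − 8 = 20

20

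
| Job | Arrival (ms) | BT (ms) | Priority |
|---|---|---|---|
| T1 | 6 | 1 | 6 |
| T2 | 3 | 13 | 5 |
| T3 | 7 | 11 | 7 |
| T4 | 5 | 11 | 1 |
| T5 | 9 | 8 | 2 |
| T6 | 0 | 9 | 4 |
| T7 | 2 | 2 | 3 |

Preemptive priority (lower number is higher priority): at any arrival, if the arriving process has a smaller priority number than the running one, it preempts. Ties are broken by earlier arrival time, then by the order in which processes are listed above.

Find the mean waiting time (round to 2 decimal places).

18.43

Gantt: | T6 0-2 | T7 2-4 | T6 4-5 | T4 5-16 | T5 16-24 | T6 24-30 | T2 30-43 | T1 43-44 | T3 44-55 |
Completion: T1=44  T2=43  T3=55  T4=16  T5=24  T6=30  T7=4
Waiting times: T1=37, T2=27, T3=37, T4=0, T5=7, T6=21, T7=0
Average waiting = (37+27+37+0+7+21+0) / 7 = 129/7 = 18.43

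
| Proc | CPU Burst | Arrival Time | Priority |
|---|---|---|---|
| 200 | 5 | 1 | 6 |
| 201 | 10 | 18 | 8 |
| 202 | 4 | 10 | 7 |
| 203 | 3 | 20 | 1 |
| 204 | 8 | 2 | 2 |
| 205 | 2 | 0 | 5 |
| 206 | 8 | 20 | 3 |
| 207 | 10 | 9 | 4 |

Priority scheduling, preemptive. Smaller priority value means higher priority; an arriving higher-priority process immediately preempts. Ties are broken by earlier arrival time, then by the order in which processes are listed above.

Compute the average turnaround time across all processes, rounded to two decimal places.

Timeline: | 205 0-2 | 204 2-10 | 207 10-20 | 203 20-23 | 206 23-31 | 200 31-36 | 202 36-40 | 201 40-50 |
Completion: 200=36  201=50  202=40  203=23  204=10  205=2  206=31  207=20
Turnaround times: 200=35, 201=32, 202=30, 203=3, 204=8, 205=2, 206=11, 207=11
Average turnaround = (35+32+30+3+8+2+11+11) / 8 = 132/8 = 16.50

16.50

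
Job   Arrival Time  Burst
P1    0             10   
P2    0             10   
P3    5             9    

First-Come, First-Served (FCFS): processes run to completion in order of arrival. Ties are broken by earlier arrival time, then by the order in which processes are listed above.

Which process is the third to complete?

Timeline: | P1 0-10 | P2 10-20 | P3 20-29 |
Completion: P1=10  P2=20  P3=29
Turnaround (C−A): P1=10  P2=20  P3=24
Finish order: P1 → P2 → P3

P3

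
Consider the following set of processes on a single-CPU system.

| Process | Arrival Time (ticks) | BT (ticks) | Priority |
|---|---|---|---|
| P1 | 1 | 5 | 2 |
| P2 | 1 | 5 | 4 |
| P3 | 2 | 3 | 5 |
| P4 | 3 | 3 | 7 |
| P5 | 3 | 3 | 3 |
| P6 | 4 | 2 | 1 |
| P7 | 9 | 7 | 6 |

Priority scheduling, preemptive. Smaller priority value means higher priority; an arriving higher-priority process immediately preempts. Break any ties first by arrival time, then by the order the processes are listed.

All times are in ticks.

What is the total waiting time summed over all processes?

64

Gantt: | idle 0-1 | P1 1-4 | P6 4-6 | P1 6-8 | P5 8-11 | P2 11-16 | P3 16-19 | P7 19-26 | P4 26-29 |
Completion: P1=8  P2=16  P3=19  P4=29  P5=11  P6=6  P7=26
Waiting = turnaround − burst: P1=2, P2=10, P3=14, P4=23, P5=5, P6=0, P7=10
Total waiting = 2 + 10 + 14 + 23 + 5 + 0 + 10 = 64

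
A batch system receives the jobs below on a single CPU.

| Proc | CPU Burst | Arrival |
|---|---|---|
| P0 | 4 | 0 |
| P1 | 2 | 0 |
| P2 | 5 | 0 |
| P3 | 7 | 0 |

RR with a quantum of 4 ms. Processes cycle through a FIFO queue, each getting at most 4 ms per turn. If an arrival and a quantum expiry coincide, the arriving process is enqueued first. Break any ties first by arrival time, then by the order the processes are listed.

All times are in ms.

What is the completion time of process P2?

Timeline: | P0 0-4 | P1 4-6 | P2 6-10 | P3 10-14 | P2 14-15 | P3 15-18 |
Completion: P0=4  P1=6  P2=15  P3=18

15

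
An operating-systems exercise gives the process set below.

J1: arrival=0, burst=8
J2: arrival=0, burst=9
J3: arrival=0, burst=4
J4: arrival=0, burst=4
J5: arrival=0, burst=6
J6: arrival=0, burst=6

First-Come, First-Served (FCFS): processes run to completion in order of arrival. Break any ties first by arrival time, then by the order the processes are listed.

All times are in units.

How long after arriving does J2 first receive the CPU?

Timeline: | J1 0-8 | J2 8-17 | J3 17-21 | J4 21-25 | J5 25-31 | J6 31-37 |
Completion: J1=8  J2=17  J3=21  J4=25  J5=31  J6=37
Turnaround (C−A): J1=8  J2=17  J3=21  J4=25  J5=31  J6=37
Response(J2) = first start − arrival = 8 − 0 = 8

8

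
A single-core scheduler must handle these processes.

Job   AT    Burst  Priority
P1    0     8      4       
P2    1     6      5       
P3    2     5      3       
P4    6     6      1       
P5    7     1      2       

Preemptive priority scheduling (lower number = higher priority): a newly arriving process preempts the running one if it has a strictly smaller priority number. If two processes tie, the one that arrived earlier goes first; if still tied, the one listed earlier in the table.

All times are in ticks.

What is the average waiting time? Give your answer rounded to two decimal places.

Schedule: | P1 0-2 | P3 2-6 | P4 6-12 | P5 12-13 | P3 13-14 | P1 14-20 | P2 20-26 |
Completion: P1=20  P2=26  P3=14  P4=12  P5=13
Waiting times: P1=12, P2=19, P3=7, P4=0, P5=5
Average waiting = (12+19+7+0+5) / 5 = 43/5 = 8.60

8.60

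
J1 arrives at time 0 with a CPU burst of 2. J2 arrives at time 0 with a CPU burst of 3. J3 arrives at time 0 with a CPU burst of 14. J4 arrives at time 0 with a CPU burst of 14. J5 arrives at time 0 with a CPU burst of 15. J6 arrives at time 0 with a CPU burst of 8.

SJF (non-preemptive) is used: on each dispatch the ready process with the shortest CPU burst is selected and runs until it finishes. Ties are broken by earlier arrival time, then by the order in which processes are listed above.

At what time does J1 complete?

2

Schedule: | J1 0-2 | J2 2-5 | J6 5-13 | J3 13-27 | J4 27-41 | J5 41-56 |
Completion: J1=2  J2=5  J3=27  J4=41  J5=56  J6=13
Turnaround (C−A): J1=2  J2=5  J3=27  J4=41  J5=56  J6=13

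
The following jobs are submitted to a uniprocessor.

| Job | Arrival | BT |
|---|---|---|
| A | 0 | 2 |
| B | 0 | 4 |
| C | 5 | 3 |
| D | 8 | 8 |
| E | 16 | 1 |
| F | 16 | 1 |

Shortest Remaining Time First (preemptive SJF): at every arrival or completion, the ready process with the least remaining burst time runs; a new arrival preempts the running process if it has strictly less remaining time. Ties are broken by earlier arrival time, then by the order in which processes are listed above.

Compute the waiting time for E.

Schedule: | A 0-2 | B 2-6 | C 6-9 | D 9-17 | E 17-18 | F 18-19 |
Completion: A=2  B=6  C=9  D=17  E=18  F=19
Waiting(E) = turnaround − burst = 2 − 1 = 1

1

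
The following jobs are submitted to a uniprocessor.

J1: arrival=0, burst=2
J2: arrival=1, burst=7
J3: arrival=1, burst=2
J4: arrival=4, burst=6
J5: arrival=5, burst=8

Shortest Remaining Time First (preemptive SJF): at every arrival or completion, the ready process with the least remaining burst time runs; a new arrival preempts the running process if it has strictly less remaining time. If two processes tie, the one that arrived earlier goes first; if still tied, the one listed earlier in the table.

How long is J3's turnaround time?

Schedule: | J1 0-2 | J3 2-4 | J4 4-10 | J2 10-17 | J5 17-25 |
Completion: J1=2  J2=17  J3=4  J4=10  J5=25
Turnaround (C−A): J1=2  J2=16  J3=3  J4=6  J5=20
Turnaround(J3) = completion − arrival = 4 − 1 = 3

3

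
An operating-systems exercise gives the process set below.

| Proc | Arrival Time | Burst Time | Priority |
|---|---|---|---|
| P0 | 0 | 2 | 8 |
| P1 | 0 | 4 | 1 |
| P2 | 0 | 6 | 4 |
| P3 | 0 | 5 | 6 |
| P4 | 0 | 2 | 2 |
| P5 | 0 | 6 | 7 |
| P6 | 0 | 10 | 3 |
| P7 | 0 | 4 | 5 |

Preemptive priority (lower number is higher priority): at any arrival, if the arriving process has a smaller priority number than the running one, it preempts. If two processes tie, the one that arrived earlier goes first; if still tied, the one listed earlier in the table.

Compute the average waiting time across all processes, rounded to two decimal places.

Gantt: | P1 0-4 | P4 4-6 | P6 6-16 | P2 16-22 | P7 22-26 | P3 26-31 | P5 31-37 | P0 37-39 |
Completion: P0=39  P1=4  P2=22  P3=31  P4=6  P5=37  P6=16  P7=26
Waiting times: P0=37, P1=0, P2=16, P3=26, P4=4, P5=31, P6=6, P7=22
Average waiting = (37+0+16+26+4+31+6+22) / 8 = 142/8 = 17.75

17.75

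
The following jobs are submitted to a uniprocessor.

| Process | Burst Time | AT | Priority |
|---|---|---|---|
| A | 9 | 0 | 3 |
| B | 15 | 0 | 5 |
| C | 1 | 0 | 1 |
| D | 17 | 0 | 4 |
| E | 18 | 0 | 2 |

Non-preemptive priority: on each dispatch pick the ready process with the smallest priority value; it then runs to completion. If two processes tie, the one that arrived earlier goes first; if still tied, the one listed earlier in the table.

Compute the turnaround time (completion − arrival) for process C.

Gantt: | C 0-1 | E 1-19 | A 19-28 | D 28-45 | B 45-60 |
Completion: A=28  B=60  C=1  D=45  E=19
Turnaround(C) = completion − arrival = 1 − 0 = 1

1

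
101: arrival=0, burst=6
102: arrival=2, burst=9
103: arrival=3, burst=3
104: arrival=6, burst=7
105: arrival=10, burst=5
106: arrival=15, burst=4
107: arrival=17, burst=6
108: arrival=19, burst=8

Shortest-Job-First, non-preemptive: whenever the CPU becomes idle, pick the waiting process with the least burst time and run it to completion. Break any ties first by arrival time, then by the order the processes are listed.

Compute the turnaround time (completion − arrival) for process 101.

Timeline: | 101 0-6 | 103 6-9 | 104 9-16 | 106 16-20 | 105 20-25 | 107 25-31 | 108 31-39 | 102 39-48 |
Completion: 101=6  102=48  103=9  104=16  105=25  106=20  107=31  108=39
Turnaround (C−A): 101=6  102=46  103=6  104=10  105=15  106=5  107=14  108=20
Turnaround(101) = completion − arrival = 6 − 0 = 6

6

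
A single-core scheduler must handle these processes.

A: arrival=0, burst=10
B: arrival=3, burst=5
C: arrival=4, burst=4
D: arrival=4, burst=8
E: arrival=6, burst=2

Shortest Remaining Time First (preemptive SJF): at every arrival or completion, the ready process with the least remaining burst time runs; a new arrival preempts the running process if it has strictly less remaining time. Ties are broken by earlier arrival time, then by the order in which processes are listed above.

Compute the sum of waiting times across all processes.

Gantt: | A 0-3 | B 3-8 | E 8-10 | C 10-14 | A 14-21 | D 21-29 |
Completion: A=21  B=8  C=14  D=29  E=10
Turnaround (C−A): A=21  B=5  C=10  D=25  E=4
Waiting = turnaround − burst: A=11, B=0, C=6, D=17, E=2
Total waiting = 11 + 0 + 6 + 17 + 2 = 36

36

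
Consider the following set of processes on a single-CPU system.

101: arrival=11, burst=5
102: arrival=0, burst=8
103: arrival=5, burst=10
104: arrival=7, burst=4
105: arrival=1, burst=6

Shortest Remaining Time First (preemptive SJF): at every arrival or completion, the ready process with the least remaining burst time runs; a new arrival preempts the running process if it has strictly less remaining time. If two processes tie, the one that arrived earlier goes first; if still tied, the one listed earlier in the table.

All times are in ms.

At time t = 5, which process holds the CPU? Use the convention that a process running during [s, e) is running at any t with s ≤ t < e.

Gantt: | 102 0-1 | 105 1-7 | 104 7-11 | 101 11-16 | 102 16-23 | 103 23-33 |
Completion: 101=16  102=23  103=33  104=11  105=7
Turnaround (C−A): 101=5  102=23  103=28  104=4  105=6

105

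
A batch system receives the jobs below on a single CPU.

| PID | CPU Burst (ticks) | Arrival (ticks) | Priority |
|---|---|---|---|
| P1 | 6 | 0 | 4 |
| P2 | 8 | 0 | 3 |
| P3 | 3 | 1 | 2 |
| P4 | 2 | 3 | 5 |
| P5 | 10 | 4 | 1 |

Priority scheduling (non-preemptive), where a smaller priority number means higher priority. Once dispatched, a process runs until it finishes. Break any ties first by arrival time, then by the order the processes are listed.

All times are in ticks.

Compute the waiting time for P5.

Gantt: | P2 0-8 | P5 8-18 | P3 18-21 | P1 21-27 | P4 27-29 |
Completion: P1=27  P2=8  P3=21  P4=29  P5=18
Waiting(P5) = turnaround − burst = 14 − 10 = 4

4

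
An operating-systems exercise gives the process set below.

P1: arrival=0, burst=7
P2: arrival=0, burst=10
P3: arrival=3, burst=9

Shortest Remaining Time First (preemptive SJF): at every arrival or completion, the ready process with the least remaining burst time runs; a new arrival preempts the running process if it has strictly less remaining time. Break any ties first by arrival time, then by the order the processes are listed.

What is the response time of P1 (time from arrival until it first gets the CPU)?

Timeline: | P1 0-7 | P3 7-16 | P2 16-26 |
Completion: P1=7  P2=26  P3=16
Turnaround (C−A): P1=7  P2=26  P3=13
Response(P1) = first start − arrival = 0 − 0 = 0

0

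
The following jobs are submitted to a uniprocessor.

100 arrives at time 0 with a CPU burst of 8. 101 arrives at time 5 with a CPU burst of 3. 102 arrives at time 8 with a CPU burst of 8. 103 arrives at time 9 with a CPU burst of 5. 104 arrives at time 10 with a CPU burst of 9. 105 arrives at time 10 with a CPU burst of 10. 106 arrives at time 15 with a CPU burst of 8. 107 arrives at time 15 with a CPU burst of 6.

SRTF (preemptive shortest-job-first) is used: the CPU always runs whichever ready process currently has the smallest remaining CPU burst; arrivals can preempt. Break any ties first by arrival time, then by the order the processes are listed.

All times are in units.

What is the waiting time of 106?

Timeline: | 100 0-8 | 101 8-11 | 103 11-16 | 107 16-22 | 102 22-30 | 106 30-38 | 104 38-47 | 105 47-57 |
Completion: 100=8  101=11  102=30  103=16  104=47  105=57  106=38  107=22
Waiting(106) = turnaround − burst = 23 − 8 = 15

15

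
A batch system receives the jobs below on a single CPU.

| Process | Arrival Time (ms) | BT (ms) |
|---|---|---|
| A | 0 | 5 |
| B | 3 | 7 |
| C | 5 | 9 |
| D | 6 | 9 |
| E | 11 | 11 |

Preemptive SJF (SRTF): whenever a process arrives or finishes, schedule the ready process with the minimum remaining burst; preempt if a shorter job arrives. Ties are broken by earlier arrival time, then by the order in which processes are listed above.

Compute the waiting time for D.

Timeline: | A 0-5 | B 5-12 | C 12-21 | D 21-30 | E 30-41 |
Completion: A=5  B=12  C=21  D=30  E=41
Waiting(D) = turnaround − burst = 24 − 9 = 15

15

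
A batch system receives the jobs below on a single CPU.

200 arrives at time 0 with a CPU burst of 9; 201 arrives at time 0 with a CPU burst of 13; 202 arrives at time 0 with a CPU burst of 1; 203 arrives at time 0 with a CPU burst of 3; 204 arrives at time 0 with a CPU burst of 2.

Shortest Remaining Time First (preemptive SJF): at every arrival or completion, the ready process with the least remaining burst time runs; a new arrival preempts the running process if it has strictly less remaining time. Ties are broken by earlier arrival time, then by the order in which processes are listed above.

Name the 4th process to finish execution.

Timeline: | 202 0-1 | 204 1-3 | 203 3-6 | 200 6-15 | 201 15-28 |
Completion: 200=15  201=28  202=1  203=6  204=3
Turnaround (C−A): 200=15  201=28  202=1  203=6  204=3
Finish order: 202 → 204 → 203 → 200 → 201

200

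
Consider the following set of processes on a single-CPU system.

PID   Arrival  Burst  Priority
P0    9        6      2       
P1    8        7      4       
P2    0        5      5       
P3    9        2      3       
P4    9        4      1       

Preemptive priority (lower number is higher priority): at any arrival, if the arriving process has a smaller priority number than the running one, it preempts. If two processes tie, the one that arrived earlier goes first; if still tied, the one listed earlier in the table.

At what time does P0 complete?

19

Timeline: | P2 0-5 | idle 5-8 | P1 8-9 | P4 9-13 | P0 13-19 | P3 19-21 | P1 21-27 |
Completion: P0=19  P1=27  P2=5  P3=21  P4=13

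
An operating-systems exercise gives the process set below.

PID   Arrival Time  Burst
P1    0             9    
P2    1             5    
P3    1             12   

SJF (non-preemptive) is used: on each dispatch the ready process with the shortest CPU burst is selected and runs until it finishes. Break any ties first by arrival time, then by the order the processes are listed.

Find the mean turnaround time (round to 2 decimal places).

15.67

Timeline: | P1 0-9 | P2 9-14 | P3 14-26 |
Completion: P1=9  P2=14  P3=26
Turnaround (C−A): P1=9  P2=13  P3=25
Turnaround times: P1=9, P2=13, P3=25
Average turnaround = (9+13+25) / 3 = 47/3 = 15.67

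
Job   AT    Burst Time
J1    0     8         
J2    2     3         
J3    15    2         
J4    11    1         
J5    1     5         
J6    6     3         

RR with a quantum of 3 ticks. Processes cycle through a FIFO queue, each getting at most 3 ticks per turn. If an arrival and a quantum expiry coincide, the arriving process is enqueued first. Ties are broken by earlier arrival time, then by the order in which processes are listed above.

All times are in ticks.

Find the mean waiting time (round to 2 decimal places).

7.33

Timeline: | J1 0-3 | J5 3-6 | J2 6-9 | J1 9-12 | J6 12-15 | J5 15-17 | J4 17-18 | J1 18-20 | J3 20-22 |
Completion: J1=20  J2=9  J3=22  J4=18  J5=17  J6=15
Turnaround (C−A): J1=20  J2=7  J3=7  J4=7  J5=16  J6=9
Waiting times: J1=12, J2=4, J3=5, J4=6, J5=11, J6=6
Average waiting = (12+4+5+6+11+6) / 6 = 44/6 = 7.33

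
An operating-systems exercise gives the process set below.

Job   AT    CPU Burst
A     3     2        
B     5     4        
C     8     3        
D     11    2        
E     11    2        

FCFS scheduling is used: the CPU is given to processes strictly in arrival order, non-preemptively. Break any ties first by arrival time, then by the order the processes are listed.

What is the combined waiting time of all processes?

Timeline: | idle 0-3 | A 3-5 | B 5-9 | C 9-12 | D 12-14 | E 14-16 |
Completion: A=5  B=9  C=12  D=14  E=16
Turnaround (C−A): A=2  B=4  C=4  D=3  E=5
Waiting = turnaround − burst: A=0, B=0, C=1, D=1, E=3
Total waiting = 0 + 0 + 1 + 1 + 3 = 5

5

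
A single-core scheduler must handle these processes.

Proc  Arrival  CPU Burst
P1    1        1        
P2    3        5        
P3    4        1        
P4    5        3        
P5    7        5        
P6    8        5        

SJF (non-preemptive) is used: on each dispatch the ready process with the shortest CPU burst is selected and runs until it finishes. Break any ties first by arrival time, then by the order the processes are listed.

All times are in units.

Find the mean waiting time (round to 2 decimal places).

Schedule: | idle 0-1 | P1 1-2 | idle 2-3 | P2 3-8 | P3 8-9 | P4 9-12 | P5 12-17 | P6 17-22 |
Completion: P1=2  P2=8  P3=9  P4=12  P5=17  P6=22
Turnaround (C−A): P1=1  P2=5  P3=5  P4=7  P5=10  P6=14
Waiting times: P1=0, P2=0, P3=4, P4=4, P5=5, P6=9
Average waiting = (0+0+4+4+5+9) / 6 = 22/6 = 3.67

3.67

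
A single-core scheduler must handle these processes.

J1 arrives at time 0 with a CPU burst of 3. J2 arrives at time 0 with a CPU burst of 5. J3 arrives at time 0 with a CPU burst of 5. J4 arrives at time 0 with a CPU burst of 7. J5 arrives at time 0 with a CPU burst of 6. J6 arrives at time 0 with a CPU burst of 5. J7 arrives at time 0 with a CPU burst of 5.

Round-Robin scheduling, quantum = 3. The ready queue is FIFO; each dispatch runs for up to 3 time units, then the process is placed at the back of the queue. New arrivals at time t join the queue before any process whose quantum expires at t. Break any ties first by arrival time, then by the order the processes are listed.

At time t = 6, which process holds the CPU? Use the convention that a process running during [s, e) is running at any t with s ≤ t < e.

J3

Gantt: | J1 0-3 | J2 3-6 | J3 6-9 | J4 9-12 | J5 12-15 | J6 15-18 | J7 18-21 | J2 21-23 | J3 23-25 | J4 25-28 | J5 28-31 | J6 31-33 | J7 33-35 | J4 35-36 |
Completion: J1=3  J2=23  J3=25  J4=36  J5=31  J6=33  J7=35
Turnaround (C−A): J1=3  J2=23  J3=25  J4=36  J5=31  J6=33  J7=35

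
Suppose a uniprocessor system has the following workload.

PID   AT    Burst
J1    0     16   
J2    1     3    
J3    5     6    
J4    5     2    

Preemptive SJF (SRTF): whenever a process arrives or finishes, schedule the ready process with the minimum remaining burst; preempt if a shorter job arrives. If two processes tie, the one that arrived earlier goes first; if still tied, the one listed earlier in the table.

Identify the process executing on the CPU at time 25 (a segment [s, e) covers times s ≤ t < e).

J1

Timeline: | J1 0-1 | J2 1-4 | J1 4-5 | J4 5-7 | J3 7-13 | J1 13-27 |
Completion: J1=27  J2=4  J3=13  J4=7
Turnaround (C−A): J1=27  J2=3  J3=8  J4=2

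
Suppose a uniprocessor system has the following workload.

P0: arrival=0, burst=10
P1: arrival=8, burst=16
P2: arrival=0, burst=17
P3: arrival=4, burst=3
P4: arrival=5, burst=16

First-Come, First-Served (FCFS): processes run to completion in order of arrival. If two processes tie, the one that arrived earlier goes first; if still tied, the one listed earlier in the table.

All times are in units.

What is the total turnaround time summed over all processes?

Gantt: | P0 0-10 | P2 10-27 | P3 27-30 | P4 30-46 | P1 46-62 |
Completion: P0=10  P1=62  P2=27  P3=30  P4=46
Turnaround = completion − arrival: P0=10, P1=54, P2=27, P3=26, P4=41
Total turnaround = 10 + 54 + 27 + 26 + 41 = 158

158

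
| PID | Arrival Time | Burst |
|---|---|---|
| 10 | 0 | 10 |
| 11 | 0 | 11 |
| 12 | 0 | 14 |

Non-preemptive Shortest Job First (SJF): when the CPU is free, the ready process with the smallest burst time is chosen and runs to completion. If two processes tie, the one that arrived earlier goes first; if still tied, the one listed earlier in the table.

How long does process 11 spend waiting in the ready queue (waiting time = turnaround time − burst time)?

10

Timeline: | 10 0-10 | 11 10-21 | 12 21-35 |
Completion: 10=10  11=21  12=35
Turnaround (C−A): 10=10  11=21  12=35
Waiting(11) = turnaround − burst = 21 − 11 = 10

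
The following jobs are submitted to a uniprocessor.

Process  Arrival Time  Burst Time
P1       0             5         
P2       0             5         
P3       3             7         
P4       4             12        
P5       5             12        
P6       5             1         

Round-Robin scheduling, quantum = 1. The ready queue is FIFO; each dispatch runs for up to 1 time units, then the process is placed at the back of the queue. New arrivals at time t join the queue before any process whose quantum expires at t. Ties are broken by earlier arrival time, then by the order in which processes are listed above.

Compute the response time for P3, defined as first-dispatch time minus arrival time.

Gantt: | P1 0-1 | P2 1-2 | P1 2-3 | P2 3-4 | P3 4-5 | P1 5-6 | P4 6-7 | P2 7-8 | P5 8-9 | P6 9-10 | P3 10-11 | P1 11-12 | P4 12-13 | P2 13-14 | P5 14-15 | P3 15-16 | P1 16-17 | P4 17-18 | P2 18-19 | P5 19-20 | P3 20-21 | P4 21-22 | P5 22-23 | P3 23-24 | P4 24-25 | P5 25-26 | P3 26-27 | P4 27-28 | P5 28-29 | P3 29-30 | P4 30-31 | P5 31-32 | P4 32-33 | P5 33-34 | P4 34-35 | P5 35-36 | P4 36-37 | P5 37-38 | P4 38-39 | P5 39-40 | P4 40-41 | P5 41-42 |
Completion: P1=17  P2=19  P3=30  P4=41  P5=42  P6=10
Turnaround (C−A): P1=17  P2=19  P3=27  P4=37  P5=37  P6=5
Response(P3) = first start − arrival = 4 − 3 = 1

1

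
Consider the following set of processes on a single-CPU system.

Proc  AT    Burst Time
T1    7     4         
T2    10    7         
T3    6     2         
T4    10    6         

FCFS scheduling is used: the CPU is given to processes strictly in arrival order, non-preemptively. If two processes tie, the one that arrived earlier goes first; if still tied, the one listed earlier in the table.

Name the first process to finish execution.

T3

Schedule: | idle 0-6 | T3 6-8 | T1 8-12 | T2 12-19 | T4 19-25 |
Completion: T1=12  T2=19  T3=8  T4=25
Turnaround (C−A): T1=5  T2=9  T3=2  T4=15
Finish order: T3 → T1 → T2 → T4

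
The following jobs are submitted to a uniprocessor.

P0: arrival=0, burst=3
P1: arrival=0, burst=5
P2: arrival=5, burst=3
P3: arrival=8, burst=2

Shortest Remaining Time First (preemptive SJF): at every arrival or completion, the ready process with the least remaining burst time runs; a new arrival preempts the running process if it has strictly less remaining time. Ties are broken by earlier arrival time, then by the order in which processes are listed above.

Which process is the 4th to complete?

P2

Gantt: | P0 0-3 | P1 3-8 | P3 8-10 | P2 10-13 |
Completion: P0=3  P1=8  P2=13  P3=10
Finish order: P0 → P1 → P3 → P2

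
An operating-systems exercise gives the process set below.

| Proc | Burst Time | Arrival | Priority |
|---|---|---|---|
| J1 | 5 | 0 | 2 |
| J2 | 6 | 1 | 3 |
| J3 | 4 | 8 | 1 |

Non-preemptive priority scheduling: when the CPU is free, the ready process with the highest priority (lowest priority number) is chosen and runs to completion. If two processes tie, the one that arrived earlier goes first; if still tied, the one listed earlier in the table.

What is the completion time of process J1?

Timeline: | J1 0-5 | J2 5-11 | J3 11-15 |
Completion: J1=5  J2=11  J3=15

5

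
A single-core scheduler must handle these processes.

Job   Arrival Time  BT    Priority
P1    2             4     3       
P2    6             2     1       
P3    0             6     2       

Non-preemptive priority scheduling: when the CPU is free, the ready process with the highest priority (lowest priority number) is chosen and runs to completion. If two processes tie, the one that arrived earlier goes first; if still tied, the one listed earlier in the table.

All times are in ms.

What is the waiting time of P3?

0

Timeline: | P3 0-6 | P2 6-8 | P1 8-12 |
Completion: P1=12  P2=8  P3=6
Turnaround (C−A): P1=10  P2=2  P3=6
Waiting(P3) = turnaround − burst = 6 − 6 = 0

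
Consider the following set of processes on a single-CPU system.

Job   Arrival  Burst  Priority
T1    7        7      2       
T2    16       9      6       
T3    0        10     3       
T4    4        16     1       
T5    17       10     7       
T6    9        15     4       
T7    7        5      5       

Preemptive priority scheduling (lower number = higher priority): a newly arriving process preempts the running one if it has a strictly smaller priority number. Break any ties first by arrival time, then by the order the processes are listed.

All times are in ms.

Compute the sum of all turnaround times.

255

Timeline: | T3 0-4 | T4 4-20 | T1 20-27 | T3 27-33 | T6 33-48 | T7 48-53 | T2 53-62 | T5 62-72 |
Completion: T1=27  T2=62  T3=33  T4=20  T5=72  T6=48  T7=53
Turnaround = completion − arrival: T1=20, T2=46, T3=33, T4=16, T5=55, T6=39, T7=46
Total turnaround = 20 + 46 + 33 + 16 + 55 + 39 + 46 = 255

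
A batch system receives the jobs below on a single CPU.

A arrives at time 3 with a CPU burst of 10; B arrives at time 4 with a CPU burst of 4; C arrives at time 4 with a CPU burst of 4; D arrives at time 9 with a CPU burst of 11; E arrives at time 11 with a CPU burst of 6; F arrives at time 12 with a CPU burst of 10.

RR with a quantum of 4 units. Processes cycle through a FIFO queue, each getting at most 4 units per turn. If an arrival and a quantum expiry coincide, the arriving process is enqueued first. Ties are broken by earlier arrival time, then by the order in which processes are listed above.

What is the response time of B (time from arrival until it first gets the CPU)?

3

Timeline: | idle 0-3 | A 3-7 | B 7-11 | C 11-15 | A 15-19 | D 19-23 | E 23-27 | F 27-31 | A 31-33 | D 33-37 | E 37-39 | F 39-43 | D 43-46 | F 46-48 |
Completion: A=33  B=11  C=15  D=46  E=39  F=48
Turnaround (C−A): A=30  B=7  C=11  D=37  E=28  F=36
Response(B) = first start − arrival = 7 − 4 = 3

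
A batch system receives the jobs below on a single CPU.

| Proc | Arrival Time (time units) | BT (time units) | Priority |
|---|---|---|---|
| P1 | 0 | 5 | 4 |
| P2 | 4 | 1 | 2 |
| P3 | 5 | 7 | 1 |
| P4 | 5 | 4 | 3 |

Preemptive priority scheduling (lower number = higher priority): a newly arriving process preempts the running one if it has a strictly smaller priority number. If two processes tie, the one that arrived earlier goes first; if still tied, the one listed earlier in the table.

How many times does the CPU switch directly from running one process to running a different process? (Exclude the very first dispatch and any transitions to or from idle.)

Timeline: | P1 0-4 | P2 4-5 | P3 5-12 | P4 12-16 | P1 16-17 |
Completion: P1=17  P2=5  P3=12  P4=16
Turnaround (C−A): P1=17  P2=1  P3=7  P4=11

4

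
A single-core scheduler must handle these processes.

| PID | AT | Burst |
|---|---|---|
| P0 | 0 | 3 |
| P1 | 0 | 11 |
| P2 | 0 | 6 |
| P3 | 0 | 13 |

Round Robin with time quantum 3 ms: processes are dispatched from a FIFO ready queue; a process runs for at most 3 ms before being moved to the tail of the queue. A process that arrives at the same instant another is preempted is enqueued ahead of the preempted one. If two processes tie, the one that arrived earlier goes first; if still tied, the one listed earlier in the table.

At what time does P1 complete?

Schedule: | P0 0-3 | P1 3-6 | P2 6-9 | P3 9-12 | P1 12-15 | P2 15-18 | P3 18-21 | P1 21-24 | P3 24-27 | P1 27-29 | P3 29-33 |
Completion: P0=3  P1=29  P2=18  P3=33
Turnaround (C−A): P0=3  P1=29  P2=18  P3=33

29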